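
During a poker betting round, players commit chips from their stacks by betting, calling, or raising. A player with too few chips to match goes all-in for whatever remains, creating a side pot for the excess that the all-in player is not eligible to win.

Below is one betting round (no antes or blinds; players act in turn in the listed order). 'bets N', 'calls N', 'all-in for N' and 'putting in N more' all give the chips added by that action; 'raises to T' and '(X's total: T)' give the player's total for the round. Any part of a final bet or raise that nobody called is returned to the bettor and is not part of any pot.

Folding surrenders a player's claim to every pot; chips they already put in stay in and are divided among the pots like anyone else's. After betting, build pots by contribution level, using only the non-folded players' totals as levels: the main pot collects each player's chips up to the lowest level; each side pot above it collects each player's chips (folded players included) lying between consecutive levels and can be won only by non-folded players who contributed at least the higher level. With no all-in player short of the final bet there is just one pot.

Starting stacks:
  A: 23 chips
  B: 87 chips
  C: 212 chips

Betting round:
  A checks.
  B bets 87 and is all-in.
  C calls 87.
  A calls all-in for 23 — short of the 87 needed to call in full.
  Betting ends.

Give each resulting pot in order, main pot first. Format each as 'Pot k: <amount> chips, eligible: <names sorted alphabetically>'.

Contributions: A=23, B=87, C=87
Pot levels (distinct totals of non-folded players): 23, 87
Layer 1-23: 23 each from A, B, C = 23*3 = 69 chips; eligible A, B, C
Layer 24-87: 64 each from B, C = 64*2 = 128 chips; eligible B, C

Pot 1: 69 chips, eligible: A, B, C
Pot 2: 128 chips, eligible: B, C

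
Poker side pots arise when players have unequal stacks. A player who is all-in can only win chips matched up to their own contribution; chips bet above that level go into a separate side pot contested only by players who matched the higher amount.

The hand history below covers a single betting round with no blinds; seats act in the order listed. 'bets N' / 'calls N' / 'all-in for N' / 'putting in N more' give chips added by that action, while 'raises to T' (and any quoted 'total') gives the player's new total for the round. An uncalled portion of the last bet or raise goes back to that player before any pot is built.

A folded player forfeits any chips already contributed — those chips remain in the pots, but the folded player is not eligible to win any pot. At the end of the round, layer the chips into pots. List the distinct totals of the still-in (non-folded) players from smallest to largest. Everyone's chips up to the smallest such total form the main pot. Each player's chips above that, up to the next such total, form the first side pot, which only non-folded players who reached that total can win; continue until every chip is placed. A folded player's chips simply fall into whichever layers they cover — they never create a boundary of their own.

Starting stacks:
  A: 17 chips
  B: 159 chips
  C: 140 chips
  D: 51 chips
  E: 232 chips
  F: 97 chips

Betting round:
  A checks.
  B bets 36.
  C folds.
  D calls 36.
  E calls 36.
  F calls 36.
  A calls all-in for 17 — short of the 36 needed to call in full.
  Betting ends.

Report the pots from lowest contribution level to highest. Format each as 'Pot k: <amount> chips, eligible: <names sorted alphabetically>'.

Contributions: A=17, B=36, D=36, E=36, F=36
Folded: C
Pot levels (distinct totals of non-folded players): 17, 36
Layer 1-17: 17 each from A, B, D, E, F = 17*5 = 85 chips; eligible A, B, D, E, F
Layer 18-36: 19 each from B, D, E, F = 19*4 = 76 chips; eligible B, D, E, F

Pot 1: 85 chips, eligible: A, B, D, E, F
Pot 2: 76 chips, eligible: B, D, E, F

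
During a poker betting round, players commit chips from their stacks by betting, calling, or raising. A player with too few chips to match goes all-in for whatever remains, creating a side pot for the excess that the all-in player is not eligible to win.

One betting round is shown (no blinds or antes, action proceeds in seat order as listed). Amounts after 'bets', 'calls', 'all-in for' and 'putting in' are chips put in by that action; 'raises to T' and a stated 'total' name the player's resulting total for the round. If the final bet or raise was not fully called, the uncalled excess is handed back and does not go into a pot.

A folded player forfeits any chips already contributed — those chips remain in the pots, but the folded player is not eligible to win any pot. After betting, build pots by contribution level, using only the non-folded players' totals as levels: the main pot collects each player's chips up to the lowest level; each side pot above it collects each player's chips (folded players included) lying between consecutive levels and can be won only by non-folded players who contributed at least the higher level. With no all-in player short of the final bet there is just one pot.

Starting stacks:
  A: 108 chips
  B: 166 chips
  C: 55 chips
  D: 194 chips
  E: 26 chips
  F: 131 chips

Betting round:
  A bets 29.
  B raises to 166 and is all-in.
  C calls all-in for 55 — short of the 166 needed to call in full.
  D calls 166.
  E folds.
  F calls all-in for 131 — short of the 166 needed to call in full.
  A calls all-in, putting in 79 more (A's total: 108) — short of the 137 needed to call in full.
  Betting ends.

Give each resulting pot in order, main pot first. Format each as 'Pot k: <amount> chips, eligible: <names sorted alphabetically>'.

Contributions: A=108, B=166, C=55, D=166, F=131
Folded: E
Pot levels (distinct totals of non-folded players): 55, 108, 131, 166
Layer 1-55: 55 each from A, B, C, D, F = 55*5 = 275 chips; eligible A, B, C, D, F
Layer 56-108: 53 each from A, B, D, F = 53*4 = 212 chips; eligible A, B, D, F
Layer 109-131: 23 each from B, D, F = 23*3 = 69 chips; eligible B, D, F
Layer 132-166: 35 each from B, D = 35*2 = 70 chips; eligible B, D

Pot 1: 275 chips, eligible: A, B, C, D, F
Pot 2: 212 chips, eligible: A, B, D, F
Pot 3: 69 chips, eligible: B, D, F
Pot 4: 70 chips, eligible: B, D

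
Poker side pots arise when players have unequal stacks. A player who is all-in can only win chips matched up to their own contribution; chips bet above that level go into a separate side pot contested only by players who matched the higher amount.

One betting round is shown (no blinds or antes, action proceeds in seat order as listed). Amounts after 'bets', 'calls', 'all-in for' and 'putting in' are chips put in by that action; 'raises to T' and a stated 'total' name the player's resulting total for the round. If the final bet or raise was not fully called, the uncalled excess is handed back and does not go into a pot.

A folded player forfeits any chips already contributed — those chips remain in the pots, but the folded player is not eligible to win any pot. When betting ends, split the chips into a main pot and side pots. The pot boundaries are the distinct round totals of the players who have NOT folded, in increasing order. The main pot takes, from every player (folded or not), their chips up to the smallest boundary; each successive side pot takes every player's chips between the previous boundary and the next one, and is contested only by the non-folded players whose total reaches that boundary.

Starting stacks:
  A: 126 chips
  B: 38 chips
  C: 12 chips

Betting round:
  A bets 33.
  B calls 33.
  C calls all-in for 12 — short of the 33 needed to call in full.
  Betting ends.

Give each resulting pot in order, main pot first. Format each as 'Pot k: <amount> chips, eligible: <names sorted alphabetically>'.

Contributions: A=33, B=33, C=12
Pot levels (distinct totals of non-folded players): 12, 33
Layer 1-12: 12 each from A, B, C = 12*3 = 36 chips; eligible A, B, C
Layer 13-33: 21 each from A, B = 21*2 = 42 chips; eligible A, B

Pot 1: 36 chips, eligible: A, B, C
Pot 2: 42 chips, eligible: A, B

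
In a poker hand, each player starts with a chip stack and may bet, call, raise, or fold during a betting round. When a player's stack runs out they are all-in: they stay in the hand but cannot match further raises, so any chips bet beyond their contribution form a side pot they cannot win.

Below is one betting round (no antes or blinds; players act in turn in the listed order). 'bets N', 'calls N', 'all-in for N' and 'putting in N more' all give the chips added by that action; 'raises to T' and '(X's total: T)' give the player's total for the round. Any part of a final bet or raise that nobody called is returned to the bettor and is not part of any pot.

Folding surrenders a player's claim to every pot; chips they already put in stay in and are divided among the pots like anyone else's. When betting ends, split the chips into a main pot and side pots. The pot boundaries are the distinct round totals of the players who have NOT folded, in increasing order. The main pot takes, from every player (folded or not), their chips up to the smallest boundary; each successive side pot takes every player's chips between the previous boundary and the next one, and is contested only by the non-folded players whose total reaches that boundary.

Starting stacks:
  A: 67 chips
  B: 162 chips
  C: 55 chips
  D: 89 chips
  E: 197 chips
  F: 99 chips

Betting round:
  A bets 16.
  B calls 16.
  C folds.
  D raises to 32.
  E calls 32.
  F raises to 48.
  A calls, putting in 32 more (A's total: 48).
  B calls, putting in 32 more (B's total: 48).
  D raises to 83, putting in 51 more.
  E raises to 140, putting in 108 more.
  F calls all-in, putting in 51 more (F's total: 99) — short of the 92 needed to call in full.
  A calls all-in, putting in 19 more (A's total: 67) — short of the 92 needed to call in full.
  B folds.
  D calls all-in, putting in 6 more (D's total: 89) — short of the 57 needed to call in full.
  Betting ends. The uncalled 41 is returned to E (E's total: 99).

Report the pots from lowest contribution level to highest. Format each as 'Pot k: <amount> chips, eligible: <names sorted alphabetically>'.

Contributions (after 41 returned to E): A=67, B=48, D=89, E=99, F=99
Folded: B, C
Pot levels (distinct totals of non-folded players): 67, 89, 99
Layer 1-67: A 67 + B 48 + D 67 + E 67 + F 67 = 316 chips; eligible A, D, E, F
Layer 68-89: 22 each from D, E, F = 22*3 = 66 chips; eligible D, E, F
Layer 90-99: 10 each from E, F = 10*2 = 20 chips; eligible E, F

Pot 1: 316 chips, eligible: A, D, E, F
Pot 2: 66 chips, eligible: D, E, F
Pot 3: 20 chips, eligible: E, F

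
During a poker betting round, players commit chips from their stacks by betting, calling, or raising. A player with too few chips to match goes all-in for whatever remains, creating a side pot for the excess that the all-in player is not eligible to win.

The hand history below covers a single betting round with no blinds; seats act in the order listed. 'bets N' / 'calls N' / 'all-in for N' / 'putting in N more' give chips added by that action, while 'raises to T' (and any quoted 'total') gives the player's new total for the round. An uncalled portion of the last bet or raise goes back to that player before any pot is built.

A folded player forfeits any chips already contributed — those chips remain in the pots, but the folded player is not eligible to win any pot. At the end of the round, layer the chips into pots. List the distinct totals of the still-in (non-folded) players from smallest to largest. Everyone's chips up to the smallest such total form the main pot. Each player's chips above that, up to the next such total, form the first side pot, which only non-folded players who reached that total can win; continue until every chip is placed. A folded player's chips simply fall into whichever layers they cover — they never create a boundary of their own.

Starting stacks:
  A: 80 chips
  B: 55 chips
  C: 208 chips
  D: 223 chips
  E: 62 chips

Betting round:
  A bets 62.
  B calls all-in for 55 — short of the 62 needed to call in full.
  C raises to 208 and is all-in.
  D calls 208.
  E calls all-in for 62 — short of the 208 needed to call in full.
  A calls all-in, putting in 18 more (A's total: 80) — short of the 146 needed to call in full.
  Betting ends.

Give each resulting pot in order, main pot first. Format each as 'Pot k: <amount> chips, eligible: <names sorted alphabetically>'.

Contributions: A=80, B=55, C=208, D=208, E=62
Pot levels (distinct totals of non-folded players): 55, 62, 80, 208
Layer 1-55: 55 each from A, B, C, D, E = 55*5 = 275 chips; eligible A, B, C, D, E
Layer 56-62: 7 each from A, C, D, E = 7*4 = 28 chips; eligible A, C, D, E
Layer 63-80: 18 each from A, C, D = 18*3 = 54 chips; eligible A, C, D
Layer 81-208: 128 each from C, D = 128*2 = 256 chips; eligible C, D

Pot 1: 275 chips, eligible: A, B, C, D, E
Pot 2: 28 chips, eligible: A, C, D, E
Pot 3: 54 chips, eligible: A, C, D
Pot 4: 256 chips, eligible: C, D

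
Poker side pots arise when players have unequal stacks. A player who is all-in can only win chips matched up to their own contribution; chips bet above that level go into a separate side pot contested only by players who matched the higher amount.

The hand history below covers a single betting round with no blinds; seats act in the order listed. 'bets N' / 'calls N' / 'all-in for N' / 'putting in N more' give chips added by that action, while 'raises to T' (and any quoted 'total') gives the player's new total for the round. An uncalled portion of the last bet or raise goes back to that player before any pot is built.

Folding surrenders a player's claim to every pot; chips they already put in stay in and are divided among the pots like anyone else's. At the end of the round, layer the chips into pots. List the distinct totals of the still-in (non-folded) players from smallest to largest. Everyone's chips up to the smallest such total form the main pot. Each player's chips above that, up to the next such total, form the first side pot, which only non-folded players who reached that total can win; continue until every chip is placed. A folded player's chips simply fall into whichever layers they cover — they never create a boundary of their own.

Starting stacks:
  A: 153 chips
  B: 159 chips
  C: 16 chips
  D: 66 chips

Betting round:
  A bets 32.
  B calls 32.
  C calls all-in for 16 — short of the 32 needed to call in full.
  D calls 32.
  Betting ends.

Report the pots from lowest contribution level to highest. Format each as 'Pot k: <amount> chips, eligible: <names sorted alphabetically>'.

Contributions: A=32, B=32, C=16, D=32
Pot levels (distinct totals of non-folded players): 16, 32
Layer 1-16: 16 each from A, B, C, D = 16*4 = 64 chips; eligible A, B, C, D
Layer 17-32: 16 each from A, B, D = 16*3 = 48 chips; eligible A, B, D

Pot 1: 64 chips, eligible: A, B, C, D
Pot 2: 48 chips, eligible: A, B, D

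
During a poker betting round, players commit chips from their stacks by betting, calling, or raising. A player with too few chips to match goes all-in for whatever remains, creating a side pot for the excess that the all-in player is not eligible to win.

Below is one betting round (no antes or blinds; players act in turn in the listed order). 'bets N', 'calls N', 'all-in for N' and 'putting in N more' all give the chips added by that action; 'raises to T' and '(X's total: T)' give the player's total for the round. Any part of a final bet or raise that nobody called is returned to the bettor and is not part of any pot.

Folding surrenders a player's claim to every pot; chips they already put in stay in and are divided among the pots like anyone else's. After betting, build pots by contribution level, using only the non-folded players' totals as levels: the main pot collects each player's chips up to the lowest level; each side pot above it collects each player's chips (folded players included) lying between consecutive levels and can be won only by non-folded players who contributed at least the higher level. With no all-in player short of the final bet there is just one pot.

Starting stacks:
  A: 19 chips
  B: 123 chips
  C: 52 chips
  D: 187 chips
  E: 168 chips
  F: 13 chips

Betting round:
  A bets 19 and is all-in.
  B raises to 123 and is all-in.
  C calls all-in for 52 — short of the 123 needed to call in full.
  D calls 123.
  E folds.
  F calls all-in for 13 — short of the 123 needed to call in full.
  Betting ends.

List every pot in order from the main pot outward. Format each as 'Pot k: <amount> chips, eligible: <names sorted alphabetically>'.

Contributions: A=19, B=123, C=52, D=123, F=13
Folded: E
Pot levels (distinct totals of non-folded players): 13, 19, 52, 123
Layer 1-13: 13 each from A, B, C, D, F = 13*5 = 65 chips; eligible A, B, C, D, F
Layer 14-19: 6 each from A, B, C, D = 6*4 = 24 chips; eligible A, B, C, D
Layer 20-52: 33 each from B, C, D = 33*3 = 99 chips; eligible B, C, D
Layer 53-123: 71 each from B, D = 71*2 = 142 chips; eligible B, D

Pot 1: 65 chips, eligible: A, B, C, D, F
Pot 2: 24 chips, eligible: A, B, C, D
Pot 3: 99 chips, eligible: B, C, D
Pot 4: 142 chips, eligible: B, D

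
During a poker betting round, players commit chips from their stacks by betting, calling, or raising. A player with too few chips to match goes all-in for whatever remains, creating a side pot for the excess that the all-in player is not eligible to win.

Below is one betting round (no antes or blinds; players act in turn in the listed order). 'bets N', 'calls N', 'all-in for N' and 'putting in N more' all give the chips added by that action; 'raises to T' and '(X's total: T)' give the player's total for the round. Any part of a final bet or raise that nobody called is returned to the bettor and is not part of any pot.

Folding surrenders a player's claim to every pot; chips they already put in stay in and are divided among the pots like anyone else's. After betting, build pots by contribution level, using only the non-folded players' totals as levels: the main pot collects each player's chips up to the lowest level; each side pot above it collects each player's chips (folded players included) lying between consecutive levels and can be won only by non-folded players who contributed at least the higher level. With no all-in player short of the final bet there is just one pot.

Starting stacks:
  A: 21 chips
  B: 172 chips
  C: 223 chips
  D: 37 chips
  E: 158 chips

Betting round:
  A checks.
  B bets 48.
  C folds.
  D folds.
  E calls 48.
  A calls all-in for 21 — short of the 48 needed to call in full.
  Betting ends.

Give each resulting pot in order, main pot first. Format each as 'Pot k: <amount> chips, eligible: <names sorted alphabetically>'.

Contributions: A=21, B=48, E=48
Folded: C, D
Pot levels (distinct totals of non-folded players): 21, 48
Layer 1-21: 21 each from A, B, E = 21*3 = 63 chips; eligible A, B, E
Layer 22-48: 27 each from B, E = 27*2 = 54 chips; eligible B, E

Pot 1: 63 chips, eligible: A, B, E
Pot 2: 54 chips, eligible: B, E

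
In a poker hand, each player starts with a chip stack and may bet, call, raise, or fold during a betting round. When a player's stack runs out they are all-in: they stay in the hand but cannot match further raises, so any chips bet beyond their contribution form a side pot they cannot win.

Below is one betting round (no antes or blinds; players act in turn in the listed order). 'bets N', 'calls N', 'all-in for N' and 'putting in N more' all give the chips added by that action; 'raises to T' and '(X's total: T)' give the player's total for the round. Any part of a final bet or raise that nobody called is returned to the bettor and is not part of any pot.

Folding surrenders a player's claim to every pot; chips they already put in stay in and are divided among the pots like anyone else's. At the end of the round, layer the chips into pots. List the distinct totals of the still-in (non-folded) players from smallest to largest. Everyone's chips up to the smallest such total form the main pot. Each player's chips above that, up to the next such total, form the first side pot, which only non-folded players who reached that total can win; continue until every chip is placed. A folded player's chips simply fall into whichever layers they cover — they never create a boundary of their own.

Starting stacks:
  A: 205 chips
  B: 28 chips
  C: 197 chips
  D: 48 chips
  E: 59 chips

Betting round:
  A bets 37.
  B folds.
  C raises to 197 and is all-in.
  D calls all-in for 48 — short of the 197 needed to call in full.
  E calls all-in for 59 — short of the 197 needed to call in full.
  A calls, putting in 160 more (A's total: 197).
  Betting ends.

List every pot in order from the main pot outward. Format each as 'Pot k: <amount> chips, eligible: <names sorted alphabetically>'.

Pot 1: 192 chips, eligible: A, C, D, E
Pot 2: 33 chips, eligible: A, C, E
Pot 3: 276 chips, eligible: A, C

Derivation:
Contributions: A=197, C=197, D=48, E=59
Folded: B
Pot levels (distinct totals of non-folded players): 48, 59, 197
Layer 1-48: 48 each from A, C, D, E = 48*4 = 192 chips; eligible A, C, D, E
Layer 49-59: 11 each from A, C, E = 11*3 = 33 chips; eligible A, C, E
Layer 60-197: 138 each from A, C = 138*2 = 276 chips; eligible A, C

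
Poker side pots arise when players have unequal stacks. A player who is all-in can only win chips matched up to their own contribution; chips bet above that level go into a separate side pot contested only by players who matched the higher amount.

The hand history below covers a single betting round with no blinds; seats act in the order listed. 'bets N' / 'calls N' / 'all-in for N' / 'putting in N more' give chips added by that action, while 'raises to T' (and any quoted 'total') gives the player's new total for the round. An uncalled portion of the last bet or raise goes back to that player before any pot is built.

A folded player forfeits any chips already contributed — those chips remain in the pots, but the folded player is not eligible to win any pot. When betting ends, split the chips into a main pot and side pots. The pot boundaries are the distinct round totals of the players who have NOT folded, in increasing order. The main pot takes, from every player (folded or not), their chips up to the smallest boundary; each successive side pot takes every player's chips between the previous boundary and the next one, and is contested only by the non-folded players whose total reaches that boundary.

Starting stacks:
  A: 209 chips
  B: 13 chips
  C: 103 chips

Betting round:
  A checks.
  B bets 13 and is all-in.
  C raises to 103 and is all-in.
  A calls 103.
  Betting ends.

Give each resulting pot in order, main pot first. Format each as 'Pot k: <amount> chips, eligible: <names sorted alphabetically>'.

Pot 1: 39 chips, eligible: A, B, C
Pot 2: 180 chips, eligible: A, C

Derivation:
Contributions: A=103, B=13, C=103
Pot levels (distinct totals of non-folded players): 13, 103
Layer 1-13: 13 each from A, B, C = 13*3 = 39 chips; eligible A, B, C
Layer 14-103: 90 each from A, C = 90*2 = 180 chips; eligible A, C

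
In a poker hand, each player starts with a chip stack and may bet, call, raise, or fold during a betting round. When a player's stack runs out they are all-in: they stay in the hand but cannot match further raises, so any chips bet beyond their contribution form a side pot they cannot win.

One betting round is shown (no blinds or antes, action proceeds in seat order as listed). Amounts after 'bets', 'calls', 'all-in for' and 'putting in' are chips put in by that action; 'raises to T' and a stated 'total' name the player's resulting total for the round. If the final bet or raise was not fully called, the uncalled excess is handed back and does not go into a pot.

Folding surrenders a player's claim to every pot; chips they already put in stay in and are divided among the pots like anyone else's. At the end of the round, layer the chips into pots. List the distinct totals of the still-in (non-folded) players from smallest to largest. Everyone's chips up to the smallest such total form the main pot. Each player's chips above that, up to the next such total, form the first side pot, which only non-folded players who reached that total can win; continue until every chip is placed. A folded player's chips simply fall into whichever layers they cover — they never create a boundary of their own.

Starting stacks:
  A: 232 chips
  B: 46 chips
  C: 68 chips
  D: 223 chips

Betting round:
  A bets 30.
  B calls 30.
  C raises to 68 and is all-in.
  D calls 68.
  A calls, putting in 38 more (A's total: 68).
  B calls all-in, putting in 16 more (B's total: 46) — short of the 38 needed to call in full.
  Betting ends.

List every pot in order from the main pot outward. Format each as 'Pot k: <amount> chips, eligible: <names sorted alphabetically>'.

Pot 1: 184 chips, eligible: A, B, C, D
Pot 2: 66 chips, eligible: A, C, D

Derivation:
Contributions: A=68, B=46, C=68, D=68
Pot levels (distinct totals of non-folded players): 46, 68
Layer 1-46: 46 each from A, B, C, D = 46*4 = 184 chips; eligible A, B, C, D
Layer 47-68: 22 each from A, C, D = 22*3 = 66 chips; eligible A, C, D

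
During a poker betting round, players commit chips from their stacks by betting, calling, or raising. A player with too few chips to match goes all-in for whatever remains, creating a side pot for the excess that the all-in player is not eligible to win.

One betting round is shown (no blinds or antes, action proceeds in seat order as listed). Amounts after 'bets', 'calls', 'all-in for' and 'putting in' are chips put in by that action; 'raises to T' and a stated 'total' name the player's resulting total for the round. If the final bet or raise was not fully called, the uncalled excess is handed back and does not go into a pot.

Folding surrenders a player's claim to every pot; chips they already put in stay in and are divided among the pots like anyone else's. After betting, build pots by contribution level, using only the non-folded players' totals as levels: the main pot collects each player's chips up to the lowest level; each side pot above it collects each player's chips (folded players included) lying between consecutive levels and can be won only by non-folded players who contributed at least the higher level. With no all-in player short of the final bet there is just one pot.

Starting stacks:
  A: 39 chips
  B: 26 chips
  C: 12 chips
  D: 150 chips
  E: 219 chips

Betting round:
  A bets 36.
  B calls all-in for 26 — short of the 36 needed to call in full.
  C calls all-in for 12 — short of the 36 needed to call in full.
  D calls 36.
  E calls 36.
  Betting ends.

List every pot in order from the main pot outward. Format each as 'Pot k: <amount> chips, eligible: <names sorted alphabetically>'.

Contributions: A=36, B=26, C=12, D=36, E=36
Pot levels (distinct totals of non-folded players): 12, 26, 36
Layer 1-12: 12 each from A, B, C, D, E = 12*5 = 60 chips; eligible A, B, C, D, E
Layer 13-26: 14 each from A, B, D, E = 14*4 = 56 chips; eligible A, B, D, E
Layer 27-36: 10 each from A, D, E = 10*3 = 30 chips; eligible A, D, E

Pot 1: 60 chips, eligible: A, B, C, D, E
Pot 2: 56 chips, eligible: A, B, D, E
Pot 3: 30 chips, eligible: A, D, E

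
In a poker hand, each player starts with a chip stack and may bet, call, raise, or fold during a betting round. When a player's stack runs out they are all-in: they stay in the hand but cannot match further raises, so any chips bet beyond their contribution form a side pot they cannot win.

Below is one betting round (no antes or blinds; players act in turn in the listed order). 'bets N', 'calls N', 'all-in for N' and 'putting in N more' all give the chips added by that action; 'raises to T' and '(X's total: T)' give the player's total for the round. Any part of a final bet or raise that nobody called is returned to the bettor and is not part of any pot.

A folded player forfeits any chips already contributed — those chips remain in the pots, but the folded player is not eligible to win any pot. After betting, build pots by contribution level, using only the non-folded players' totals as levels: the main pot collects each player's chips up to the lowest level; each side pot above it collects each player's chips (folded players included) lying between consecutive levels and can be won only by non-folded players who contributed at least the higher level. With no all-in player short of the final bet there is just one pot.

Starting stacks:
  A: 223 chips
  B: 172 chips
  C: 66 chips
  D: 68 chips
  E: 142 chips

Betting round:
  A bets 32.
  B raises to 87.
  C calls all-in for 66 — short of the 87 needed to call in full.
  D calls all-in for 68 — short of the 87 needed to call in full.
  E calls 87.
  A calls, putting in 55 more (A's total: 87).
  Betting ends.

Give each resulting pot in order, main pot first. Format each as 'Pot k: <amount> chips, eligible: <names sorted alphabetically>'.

Pot 1: 330 chips, eligible: A, B, C, D, E
Pot 2: 8 chips, eligible: A, B, D, E
Pot 3: 57 chips, eligible: A, B, E

Derivation:
Contributions: A=87, B=87, C=66, D=68, E=87
Pot levels (distinct totals of non-folded players): 66, 68, 87
Layer 1-66: 66 each from A, B, C, D, E = 66*5 = 330 chips; eligible A, B, C, D, E
Layer 67-68: 2 each from A, B, D, E = 2*4 = 8 chips; eligible A, B, D, E
Layer 69-87: 19 each from A, B, E = 19*3 = 57 chips; eligible A, B, E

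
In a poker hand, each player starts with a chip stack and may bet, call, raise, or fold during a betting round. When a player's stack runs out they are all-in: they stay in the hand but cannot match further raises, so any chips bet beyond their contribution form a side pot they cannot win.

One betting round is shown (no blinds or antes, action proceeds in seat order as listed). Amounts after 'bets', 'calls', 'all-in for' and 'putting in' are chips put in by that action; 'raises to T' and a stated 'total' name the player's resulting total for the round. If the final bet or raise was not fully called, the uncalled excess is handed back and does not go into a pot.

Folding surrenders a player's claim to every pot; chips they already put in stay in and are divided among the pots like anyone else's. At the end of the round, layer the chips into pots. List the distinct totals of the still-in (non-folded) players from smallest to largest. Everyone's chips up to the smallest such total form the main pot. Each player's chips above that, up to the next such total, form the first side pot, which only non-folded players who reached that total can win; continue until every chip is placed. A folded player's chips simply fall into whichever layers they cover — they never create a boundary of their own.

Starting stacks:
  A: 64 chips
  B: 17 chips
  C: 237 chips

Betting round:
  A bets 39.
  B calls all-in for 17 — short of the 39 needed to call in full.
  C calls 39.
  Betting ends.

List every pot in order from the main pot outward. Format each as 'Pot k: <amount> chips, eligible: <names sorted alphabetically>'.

Contributions: A=39, B=17, C=39
Pot levels (distinct totals of non-folded players): 17, 39
Layer 1-17: 17 each from A, B, C = 17*3 = 51 chips; eligible A, B, C
Layer 18-39: 22 each from A, C = 22*2 = 44 chips; eligible A, C

Pot 1: 51 chips, eligible: A, B, C
Pot 2: 44 chips, eligible: A, C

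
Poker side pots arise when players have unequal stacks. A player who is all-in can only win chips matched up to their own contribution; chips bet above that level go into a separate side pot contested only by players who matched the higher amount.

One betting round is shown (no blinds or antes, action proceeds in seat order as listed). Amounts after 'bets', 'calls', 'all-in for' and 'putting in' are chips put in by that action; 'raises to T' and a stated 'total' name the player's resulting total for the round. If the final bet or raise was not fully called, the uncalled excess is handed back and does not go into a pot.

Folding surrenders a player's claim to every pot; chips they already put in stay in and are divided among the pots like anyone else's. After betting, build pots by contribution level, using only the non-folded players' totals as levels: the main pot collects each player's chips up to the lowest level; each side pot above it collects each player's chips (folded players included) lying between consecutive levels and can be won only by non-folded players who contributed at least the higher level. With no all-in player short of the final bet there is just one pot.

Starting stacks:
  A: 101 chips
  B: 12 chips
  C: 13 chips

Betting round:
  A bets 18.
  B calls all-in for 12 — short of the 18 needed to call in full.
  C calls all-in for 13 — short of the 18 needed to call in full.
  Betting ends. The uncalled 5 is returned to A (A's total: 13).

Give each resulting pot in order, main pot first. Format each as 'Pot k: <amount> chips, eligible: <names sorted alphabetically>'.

Contributions (after 5 returned to A): A=13, B=12, C=13
Pot levels (distinct totals of non-folded players): 12, 13
Layer 1-12: 12 each from A, B, C = 12*3 = 36 chips; eligible A, B, C
Layer 13-13: 1 each from A, C = 1*2 = 2 chips; eligible A, C

Pot 1: 36 chips, eligible: A, B, C
Pot 2: 2 chips, eligible: A, C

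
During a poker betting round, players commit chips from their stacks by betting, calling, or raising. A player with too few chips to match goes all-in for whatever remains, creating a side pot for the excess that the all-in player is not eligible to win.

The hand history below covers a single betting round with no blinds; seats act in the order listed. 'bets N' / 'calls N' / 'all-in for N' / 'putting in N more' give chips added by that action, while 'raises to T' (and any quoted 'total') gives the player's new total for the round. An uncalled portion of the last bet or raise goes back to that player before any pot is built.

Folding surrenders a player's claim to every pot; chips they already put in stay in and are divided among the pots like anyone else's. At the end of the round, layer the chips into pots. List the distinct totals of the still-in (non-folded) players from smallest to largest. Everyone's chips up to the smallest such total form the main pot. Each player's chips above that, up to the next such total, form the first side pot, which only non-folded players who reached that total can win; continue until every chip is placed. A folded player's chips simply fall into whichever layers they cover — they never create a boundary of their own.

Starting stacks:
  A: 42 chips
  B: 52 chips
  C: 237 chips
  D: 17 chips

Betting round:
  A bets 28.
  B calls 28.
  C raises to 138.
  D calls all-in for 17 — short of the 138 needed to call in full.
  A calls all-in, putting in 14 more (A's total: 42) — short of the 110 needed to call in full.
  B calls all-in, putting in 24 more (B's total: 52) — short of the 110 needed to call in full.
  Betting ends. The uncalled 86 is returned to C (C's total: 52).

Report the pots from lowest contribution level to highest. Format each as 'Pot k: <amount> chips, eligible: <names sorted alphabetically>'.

Pot 1: 68 chips, eligible: A, B, C, D
Pot 2: 75 chips, eligible: A, B, C
Pot 3: 20 chips, eligible: B, C

Derivation:
Contributions (after 86 returned to C): A=42, B=52, C=52, D=17
Pot levels (distinct totals of non-folded players): 17, 42, 52
Layer 1-17: 17 each from A, B, C, D = 17*4 = 68 chips; eligible A, B, C, D
Layer 18-42: 25 each from A, B, C = 25*3 = 75 chips; eligible A, B, C
Layer 43-52: 10 each from B, C = 10*2 = 20 chips; eligible B, C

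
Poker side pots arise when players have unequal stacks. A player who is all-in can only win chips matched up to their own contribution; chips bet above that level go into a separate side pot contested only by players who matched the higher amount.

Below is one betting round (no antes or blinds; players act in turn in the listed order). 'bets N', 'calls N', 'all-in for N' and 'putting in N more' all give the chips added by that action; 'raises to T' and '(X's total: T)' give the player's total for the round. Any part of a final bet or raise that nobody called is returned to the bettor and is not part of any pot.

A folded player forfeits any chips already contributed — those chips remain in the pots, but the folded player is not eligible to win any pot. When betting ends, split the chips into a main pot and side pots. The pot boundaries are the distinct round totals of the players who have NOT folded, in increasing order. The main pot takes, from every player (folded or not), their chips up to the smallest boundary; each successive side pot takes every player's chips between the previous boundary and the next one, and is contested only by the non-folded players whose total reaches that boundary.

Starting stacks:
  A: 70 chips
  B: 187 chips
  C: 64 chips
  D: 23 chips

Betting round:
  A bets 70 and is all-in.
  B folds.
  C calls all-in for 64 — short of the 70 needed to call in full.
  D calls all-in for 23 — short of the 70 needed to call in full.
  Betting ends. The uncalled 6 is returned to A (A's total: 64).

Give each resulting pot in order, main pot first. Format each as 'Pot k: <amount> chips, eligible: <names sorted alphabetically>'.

Pot 1: 69 chips, eligible: A, C, D
Pot 2: 82 chips, eligible: A, C

Derivation:
Contributions (after 6 returned to A): A=64, C=64, D=23
Folded: B
Pot levels (distinct totals of non-folded players): 23, 64
Layer 1-23: 23 each from A, C, D = 23*3 = 69 chips; eligible A, C, D
Layer 24-64: 41 each from A, C = 41*2 = 82 chips; eligible A, C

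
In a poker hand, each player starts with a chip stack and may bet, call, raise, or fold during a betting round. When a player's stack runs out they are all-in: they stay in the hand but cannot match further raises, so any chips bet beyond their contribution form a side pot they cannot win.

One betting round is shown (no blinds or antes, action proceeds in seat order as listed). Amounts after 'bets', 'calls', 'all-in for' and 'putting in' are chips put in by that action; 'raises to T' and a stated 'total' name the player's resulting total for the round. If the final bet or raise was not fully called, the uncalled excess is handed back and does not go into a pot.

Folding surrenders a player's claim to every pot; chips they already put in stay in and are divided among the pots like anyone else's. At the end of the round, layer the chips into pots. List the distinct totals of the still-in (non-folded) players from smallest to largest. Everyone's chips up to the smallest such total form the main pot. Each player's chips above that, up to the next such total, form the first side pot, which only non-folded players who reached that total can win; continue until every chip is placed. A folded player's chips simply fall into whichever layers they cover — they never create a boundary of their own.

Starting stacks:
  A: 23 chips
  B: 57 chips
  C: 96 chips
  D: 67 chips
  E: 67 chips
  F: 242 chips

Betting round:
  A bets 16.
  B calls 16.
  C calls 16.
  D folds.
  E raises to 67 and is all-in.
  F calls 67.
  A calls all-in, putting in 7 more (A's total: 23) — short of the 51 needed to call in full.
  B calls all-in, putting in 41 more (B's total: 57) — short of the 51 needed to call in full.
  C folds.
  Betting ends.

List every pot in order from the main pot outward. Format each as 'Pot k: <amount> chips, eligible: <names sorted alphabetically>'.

Pot 1: 108 chips, eligible: A, B, E, F
Pot 2: 102 chips, eligible: B, E, F
Pot 3: 20 chips, eligible: E, F

Derivation:
Contributions: A=23, B=57, C=16, E=67, F=67
Folded: C, D
Pot levels (distinct totals of non-folded players): 23, 57, 67
Layer 1-23: A 23 + B 23 + C 16 + E 23 + F 23 = 108 chips; eligible A, B, E, F
Layer 24-57: 34 each from B, E, F = 34*3 = 102 chips; eligible B, E, F
Layer 58-67: 10 each from E, F = 10*2 = 20 chips; eligible E, F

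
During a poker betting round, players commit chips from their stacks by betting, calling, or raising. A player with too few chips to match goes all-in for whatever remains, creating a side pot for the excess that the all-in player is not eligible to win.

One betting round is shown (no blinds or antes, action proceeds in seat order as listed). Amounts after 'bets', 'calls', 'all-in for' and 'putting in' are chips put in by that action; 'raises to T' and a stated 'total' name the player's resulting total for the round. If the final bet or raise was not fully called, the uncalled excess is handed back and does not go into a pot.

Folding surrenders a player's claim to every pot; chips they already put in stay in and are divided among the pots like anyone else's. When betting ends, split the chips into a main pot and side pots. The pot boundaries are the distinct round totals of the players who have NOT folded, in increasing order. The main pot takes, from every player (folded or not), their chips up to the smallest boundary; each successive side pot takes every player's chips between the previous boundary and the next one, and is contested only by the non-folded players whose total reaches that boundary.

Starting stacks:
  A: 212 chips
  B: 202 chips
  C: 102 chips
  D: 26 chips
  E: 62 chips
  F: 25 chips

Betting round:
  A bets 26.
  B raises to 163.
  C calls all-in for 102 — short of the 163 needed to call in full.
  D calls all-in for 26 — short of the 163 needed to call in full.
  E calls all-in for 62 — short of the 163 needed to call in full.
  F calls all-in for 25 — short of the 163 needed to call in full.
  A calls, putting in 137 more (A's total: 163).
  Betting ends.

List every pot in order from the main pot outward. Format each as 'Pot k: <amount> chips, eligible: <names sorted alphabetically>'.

Pot 1: 150 chips, eligible: A, B, C, D, E, F
Pot 2: 5 chips, eligible: A, B, C, D, E
Pot 3: 144 chips, eligible: A, B, C, E
Pot 4: 120 chips, eligible: A, B, C
Pot 5: 122 chips, eligible: A, B

Derivation:
Contributions: A=163, B=163, C=102, D=26, E=62, F=25
Pot levels (distinct totals of non-folded players): 25, 26, 62, 102, 163
Layer 1-25: 25 each from A, B, C, D, E, F = 25*6 = 150 chips; eligible A, B, C, D, E, F
Layer 26-26: 1 each from A, B, C, D, E = 1*5 = 5 chips; eligible A, B, C, D, E
Layer 27-62: 36 each from A, B, C, E = 36*4 = 144 chips; eligible A, B, C, E
Layer 63-102: 40 each from A, B, C = 40*3 = 120 chips; eligible A, B, C
Layer 103-163: 61 each from A, B = 61*2 = 122 chips; eligible A, B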